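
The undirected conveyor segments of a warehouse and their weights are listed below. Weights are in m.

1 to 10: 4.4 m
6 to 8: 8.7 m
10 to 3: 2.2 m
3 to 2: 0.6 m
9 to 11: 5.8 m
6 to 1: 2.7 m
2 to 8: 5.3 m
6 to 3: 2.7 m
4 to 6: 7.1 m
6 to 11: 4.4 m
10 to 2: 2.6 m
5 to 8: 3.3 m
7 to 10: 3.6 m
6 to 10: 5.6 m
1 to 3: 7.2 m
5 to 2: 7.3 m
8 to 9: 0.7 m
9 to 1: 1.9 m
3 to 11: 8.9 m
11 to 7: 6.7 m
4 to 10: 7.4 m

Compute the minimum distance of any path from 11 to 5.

9.8 m

Enumerating some paths:
11 - 9 - 8 - 5: 5.8+0.7+3.3 = 9.8
11 - 6 - 1 - 9 - 8 - 5: 4.4+2.7+1.9+0.7+3.3 = 13
Cheapest is 11 - 9 - 8 - 5 at 9.8 m.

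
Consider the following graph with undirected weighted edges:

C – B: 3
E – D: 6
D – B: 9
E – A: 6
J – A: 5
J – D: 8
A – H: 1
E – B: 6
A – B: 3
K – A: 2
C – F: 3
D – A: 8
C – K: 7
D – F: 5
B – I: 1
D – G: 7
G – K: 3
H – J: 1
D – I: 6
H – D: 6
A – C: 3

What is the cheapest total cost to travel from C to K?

5

Shortest distances from C:
C: 0
A: 3  (via C)
B: 3  (via C)
F: 3  (via C)
H: 4  (via A)
I: 4  (via B)
J: 5  (via H)
K: 5  (via A)
Shortest route: C → A → K = 5.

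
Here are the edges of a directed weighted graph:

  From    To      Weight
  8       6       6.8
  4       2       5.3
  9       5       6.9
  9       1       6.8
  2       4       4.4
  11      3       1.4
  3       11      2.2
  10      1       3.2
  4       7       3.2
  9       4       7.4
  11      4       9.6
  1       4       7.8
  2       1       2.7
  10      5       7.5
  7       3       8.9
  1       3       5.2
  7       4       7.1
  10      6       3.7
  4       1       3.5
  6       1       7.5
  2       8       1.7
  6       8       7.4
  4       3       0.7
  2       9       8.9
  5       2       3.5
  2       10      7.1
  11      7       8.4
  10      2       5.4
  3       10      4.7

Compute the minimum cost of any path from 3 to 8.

Enumerating some paths:
3 → 11 → 4 → 2 → 8: 2.2+9.6+5.3+1.7 = 18.8
3 → 10 → 5 → 2 → 8: 4.7+7.5+3.5+1.7 = 17.4
3 → 10 → 6 → 8: 4.7+3.7+7.4 = 15.8
3 → 10 → 2 → 8: 4.7+5.4+1.7 = 11.8
Cheapest is 3 → 10 → 2 → 8 at 11.8.

11.8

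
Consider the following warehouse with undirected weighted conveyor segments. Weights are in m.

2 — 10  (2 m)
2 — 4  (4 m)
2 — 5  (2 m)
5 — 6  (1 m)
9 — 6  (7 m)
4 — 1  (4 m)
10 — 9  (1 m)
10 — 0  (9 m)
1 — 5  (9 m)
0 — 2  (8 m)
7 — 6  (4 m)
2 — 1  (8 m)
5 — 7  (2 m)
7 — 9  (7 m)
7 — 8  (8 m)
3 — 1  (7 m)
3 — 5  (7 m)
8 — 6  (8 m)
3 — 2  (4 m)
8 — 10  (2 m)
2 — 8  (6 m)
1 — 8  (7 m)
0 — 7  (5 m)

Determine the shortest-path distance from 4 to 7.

Shortest distances from 4:
4: 0
1: 4  (via 4)
2: 4  (via 4)
5: 6  (via 2)
10: 6  (via 2)
6: 7  (via 5)
9: 7  (via 10)
3: 8  (via 2)
7: 8  (via 5)
Shortest route: 4–2–5–7 = 8 m.

8 m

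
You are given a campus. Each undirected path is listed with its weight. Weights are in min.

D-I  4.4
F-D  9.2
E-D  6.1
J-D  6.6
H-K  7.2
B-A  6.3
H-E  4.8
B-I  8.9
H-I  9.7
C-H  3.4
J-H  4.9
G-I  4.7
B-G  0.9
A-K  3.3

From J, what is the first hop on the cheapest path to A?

Candidate routes:
J → H → K → A: 4.9+7.2+3.3 = 15.4
J → D → I → G → B → A: 6.6+4.4+4.7+0.9+6.3 = 22.9
J → D → I → B → A: 6.6+4.4+8.9+6.3 = 26.2
Cheapest is J → H → K → A at 15.4 min.
So from J the first move is to H.

H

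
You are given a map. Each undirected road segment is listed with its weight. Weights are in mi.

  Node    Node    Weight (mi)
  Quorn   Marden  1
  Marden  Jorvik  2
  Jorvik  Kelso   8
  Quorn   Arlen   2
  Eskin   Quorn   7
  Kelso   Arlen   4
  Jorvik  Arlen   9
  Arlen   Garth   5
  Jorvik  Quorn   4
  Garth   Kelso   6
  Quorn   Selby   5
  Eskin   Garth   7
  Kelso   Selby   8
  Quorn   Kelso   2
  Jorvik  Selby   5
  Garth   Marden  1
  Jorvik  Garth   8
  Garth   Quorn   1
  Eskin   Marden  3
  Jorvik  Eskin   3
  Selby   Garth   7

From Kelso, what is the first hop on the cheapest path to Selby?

Enumerating some paths:
Kelso–Quorn–Selby: 2+5 = 7
Kelso–Quorn–Marden–Jorvik–Selby: 2+1+2+5 = 10
Kelso–Selby: 8 = 8
Cheapest is Kelso–Quorn–Selby at 7 mi.
So from Kelso the first move is to Quorn.

Quorn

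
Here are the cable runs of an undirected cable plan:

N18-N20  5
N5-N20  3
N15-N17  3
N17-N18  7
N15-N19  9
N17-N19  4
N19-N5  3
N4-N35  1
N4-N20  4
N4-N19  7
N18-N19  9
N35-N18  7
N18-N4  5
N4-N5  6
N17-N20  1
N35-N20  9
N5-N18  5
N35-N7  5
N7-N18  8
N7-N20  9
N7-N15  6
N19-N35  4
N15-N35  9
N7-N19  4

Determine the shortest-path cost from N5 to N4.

Settle nodes by increasing distance from N5:
N5: 0
N20: 3  (via N5)
N19: 3  (via N5)
N17: 4  (via N20)
N18: 5  (via N5)
N4: 6  (via N5)
Shortest route: N5 → N4 = 6.

6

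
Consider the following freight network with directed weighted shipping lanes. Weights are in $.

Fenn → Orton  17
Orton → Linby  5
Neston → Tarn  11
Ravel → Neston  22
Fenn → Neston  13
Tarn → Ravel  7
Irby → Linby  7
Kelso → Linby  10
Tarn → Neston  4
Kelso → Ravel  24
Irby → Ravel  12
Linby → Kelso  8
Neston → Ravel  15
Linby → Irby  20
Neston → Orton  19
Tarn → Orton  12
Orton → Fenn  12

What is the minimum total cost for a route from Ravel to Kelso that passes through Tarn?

$58

Shortest Ravel→Tarn: Ravel–Neston–Tarn = 33
Best Tarn to Kelso: Tarn–Orton–Linby–Kelso costing 25
Total via Tarn: 33 + 25 = $58.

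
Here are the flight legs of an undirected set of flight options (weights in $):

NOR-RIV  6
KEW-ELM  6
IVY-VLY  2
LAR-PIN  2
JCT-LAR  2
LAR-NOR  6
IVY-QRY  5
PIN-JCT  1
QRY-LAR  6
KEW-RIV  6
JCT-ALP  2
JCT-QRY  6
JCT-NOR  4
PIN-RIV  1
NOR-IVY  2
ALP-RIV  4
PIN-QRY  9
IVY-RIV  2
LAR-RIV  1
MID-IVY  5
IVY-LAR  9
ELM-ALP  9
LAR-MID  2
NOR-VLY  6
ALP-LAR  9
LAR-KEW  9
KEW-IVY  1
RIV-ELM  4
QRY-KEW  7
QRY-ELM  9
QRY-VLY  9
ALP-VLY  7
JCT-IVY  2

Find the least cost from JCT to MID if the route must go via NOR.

Shortest JCT→NOR: JCT–NOR = 4
Best NOR to MID: NOR–IVY–MID costing 7
Total via NOR: 4 + 7 = $11.

$11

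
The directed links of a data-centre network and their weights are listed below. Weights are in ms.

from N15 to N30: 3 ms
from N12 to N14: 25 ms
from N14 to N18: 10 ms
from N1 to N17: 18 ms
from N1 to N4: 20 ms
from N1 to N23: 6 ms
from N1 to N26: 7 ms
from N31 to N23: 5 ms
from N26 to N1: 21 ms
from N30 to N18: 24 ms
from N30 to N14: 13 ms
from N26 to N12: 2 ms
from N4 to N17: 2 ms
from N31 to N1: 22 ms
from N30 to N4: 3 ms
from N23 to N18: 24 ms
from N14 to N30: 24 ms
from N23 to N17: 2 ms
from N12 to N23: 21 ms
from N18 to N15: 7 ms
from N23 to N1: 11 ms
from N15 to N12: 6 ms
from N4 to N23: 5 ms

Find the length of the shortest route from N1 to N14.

Running Dijkstra from N1:
N1: 0
N23: 6  (via N1)
N26: 7  (via N1)
N17: 8  (via N23)
N12: 9  (via N26)
N4: 20  (via N1)
N18: 30  (via N23)
N14: 34  (via N12)
Shortest route: N1–N26–N12–N14 = 34 ms.

34 ms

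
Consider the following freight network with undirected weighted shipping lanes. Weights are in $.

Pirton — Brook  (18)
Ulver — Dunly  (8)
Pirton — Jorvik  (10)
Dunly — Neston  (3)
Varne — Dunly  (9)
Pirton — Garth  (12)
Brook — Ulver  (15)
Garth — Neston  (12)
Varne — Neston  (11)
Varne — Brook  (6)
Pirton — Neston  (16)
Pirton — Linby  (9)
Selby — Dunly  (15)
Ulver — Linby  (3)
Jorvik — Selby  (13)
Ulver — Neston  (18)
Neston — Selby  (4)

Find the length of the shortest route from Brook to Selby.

Shortest distances from Brook:
Brook: 0
Varne: 6  (via Brook)
Dunly: 15  (via Varne)
Ulver: 15  (via Brook)
Neston: 17  (via Varne)
Pirton: 18  (via Brook)
Linby: 18  (via Ulver)
Selby: 21  (via Neston)
Shortest route: Brook–Varne–Neston–Selby = $21.

$21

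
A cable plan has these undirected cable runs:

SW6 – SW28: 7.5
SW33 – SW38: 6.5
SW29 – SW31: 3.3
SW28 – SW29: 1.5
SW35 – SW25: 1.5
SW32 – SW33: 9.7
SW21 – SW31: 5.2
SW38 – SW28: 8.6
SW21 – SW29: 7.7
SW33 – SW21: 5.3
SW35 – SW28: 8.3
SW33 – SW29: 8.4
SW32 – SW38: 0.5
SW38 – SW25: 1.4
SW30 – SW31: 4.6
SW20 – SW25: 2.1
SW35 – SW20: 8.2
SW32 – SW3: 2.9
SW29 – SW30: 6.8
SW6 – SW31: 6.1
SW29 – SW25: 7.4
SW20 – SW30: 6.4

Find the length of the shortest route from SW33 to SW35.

Settle nodes by increasing distance from SW33:
SW33: 0
SW21: 5.3  (via SW33)
SW38: 6.5  (via SW33)
SW32: 7  (via SW38)
SW25: 7.9  (via SW38)
SW29: 8.4  (via SW33)
SW35: 9.4  (via SW25)
Shortest route: SW33–SW38–SW25–SW35 = 9.4.

9.4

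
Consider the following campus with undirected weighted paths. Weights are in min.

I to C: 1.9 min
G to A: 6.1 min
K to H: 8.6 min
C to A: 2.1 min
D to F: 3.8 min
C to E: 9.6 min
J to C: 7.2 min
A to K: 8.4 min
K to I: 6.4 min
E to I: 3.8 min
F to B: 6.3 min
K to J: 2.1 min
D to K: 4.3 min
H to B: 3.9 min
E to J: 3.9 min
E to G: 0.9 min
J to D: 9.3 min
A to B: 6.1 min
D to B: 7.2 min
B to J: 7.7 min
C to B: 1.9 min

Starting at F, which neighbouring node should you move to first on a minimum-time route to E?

B

Compare a few routes:
F - B - C - I - E: 6.3+1.9+1.9+3.8 = 13.9
F - D - K - J - E: 3.8+4.3+2.1+3.9 = 14.1
The minimum is 13.9 min via F - B - C - I - E.
So from F the first move is to B.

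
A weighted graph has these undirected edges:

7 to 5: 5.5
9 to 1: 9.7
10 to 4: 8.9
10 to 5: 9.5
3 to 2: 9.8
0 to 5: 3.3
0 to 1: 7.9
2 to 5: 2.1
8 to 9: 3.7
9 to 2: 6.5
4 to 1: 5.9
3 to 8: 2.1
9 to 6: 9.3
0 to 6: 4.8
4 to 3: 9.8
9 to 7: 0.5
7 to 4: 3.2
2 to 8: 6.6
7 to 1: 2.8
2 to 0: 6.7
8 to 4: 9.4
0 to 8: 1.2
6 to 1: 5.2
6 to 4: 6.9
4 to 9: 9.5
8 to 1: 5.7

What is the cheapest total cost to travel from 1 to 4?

Shortest distances from 1:
1: 0
7: 2.8  (via 1)
9: 3.3  (via 7)
6: 5.2  (via 1)
8: 5.7  (via 1)
4: 5.9  (via 1)
Shortest route: 1 → 4 = 5.9.

5.9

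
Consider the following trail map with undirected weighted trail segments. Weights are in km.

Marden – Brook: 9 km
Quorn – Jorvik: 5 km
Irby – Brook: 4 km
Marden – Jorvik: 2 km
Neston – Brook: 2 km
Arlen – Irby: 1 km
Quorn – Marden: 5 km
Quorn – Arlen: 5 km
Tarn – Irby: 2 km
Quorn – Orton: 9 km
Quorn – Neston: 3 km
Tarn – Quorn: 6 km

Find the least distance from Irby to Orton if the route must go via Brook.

18 km

Best Irby to Brook: Irby → Brook costing 4
Shortest Brook→Orton: Brook → Neston → Quorn → Orton = 14
Total via Brook: 4 + 14 = 18 km.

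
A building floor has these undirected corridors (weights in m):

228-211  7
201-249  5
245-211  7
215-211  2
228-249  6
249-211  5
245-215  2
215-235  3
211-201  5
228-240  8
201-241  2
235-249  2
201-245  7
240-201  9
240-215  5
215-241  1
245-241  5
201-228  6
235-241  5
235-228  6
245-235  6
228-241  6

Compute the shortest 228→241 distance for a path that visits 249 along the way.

12 m

Shortest 228→249: 228 → 249 = 6
Best 249 to 241: 249 → 235 → 215 → 241 costing 6
Total via 249: 6 + 6 = 12 m.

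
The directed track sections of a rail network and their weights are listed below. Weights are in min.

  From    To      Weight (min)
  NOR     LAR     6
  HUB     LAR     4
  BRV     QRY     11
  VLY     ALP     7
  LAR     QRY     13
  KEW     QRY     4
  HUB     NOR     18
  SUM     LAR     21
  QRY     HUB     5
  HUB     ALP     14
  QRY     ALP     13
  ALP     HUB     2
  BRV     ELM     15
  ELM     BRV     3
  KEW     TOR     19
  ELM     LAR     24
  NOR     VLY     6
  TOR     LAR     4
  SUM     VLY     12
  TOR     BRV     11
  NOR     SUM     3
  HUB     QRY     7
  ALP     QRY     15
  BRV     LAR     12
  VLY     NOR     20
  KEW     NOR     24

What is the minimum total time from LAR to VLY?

Candidate routes:
LAR → QRY → ALP → HUB → NOR → VLY: 13+13+2+18+6 = 52
LAR → QRY → HUB → NOR → VLY: 13+5+18+6 = 42
LAR → QRY → HUB → NOR → SUM → VLY: 13+5+18+3+12 = 51
The minimum is 42 min via LAR → QRY → HUB → NOR → VLY.

42 min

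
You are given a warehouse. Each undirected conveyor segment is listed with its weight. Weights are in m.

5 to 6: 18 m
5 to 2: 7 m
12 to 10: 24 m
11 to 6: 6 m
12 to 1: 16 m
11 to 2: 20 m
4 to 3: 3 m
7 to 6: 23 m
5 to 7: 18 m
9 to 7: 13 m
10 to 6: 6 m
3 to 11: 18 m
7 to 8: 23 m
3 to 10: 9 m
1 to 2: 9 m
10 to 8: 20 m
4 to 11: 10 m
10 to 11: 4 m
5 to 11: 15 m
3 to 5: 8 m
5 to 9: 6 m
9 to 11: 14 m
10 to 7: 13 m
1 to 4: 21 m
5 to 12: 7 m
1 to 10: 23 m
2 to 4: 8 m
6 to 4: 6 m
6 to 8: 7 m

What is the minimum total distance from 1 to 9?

Running Dijkstra from 1:
1: 0
2: 9  (via 1)
5: 16  (via 2)
12: 16  (via 1)
4: 17  (via 2)
3: 20  (via 4)
9: 22  (via 5)
Shortest route: 1–2–5–9 = 22 m.

22 m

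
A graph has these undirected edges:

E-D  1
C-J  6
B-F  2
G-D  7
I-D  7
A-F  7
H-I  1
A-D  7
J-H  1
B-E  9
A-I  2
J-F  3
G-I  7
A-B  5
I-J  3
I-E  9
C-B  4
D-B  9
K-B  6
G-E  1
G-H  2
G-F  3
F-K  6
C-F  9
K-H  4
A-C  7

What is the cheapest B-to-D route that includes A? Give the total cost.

12

Shortest B→A: B–A = 5
Best A to D: A–D costing 7
Total via A: 5 + 7 = 12.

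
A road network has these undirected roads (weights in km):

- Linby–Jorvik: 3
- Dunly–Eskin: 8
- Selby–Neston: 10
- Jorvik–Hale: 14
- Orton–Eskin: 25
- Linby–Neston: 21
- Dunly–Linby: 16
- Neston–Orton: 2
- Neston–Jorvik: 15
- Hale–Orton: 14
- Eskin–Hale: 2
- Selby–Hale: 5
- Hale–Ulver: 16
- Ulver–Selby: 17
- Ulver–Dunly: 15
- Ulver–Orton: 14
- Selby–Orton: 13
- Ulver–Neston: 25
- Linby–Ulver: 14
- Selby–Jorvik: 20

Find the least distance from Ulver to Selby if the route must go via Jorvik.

Shortest Ulver→Jorvik: Ulver → Linby → Jorvik = 17
Best Jorvik to Selby: Jorvik → Hale → Selby costing 19
Total via Jorvik: 17 + 19 = 36 km.

36 km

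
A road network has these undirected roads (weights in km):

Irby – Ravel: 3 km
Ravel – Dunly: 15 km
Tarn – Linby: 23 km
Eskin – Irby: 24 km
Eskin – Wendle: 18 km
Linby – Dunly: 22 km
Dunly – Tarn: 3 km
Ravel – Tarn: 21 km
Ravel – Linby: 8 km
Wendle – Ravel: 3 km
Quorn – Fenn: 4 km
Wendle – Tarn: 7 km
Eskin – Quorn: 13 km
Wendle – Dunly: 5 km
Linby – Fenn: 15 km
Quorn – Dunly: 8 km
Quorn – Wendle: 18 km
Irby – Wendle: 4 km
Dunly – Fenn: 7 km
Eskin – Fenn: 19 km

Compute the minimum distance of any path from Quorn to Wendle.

Settle nodes by increasing distance from Quorn:
Quorn: 0
Fenn: 4  (via Quorn)
Dunly: 8  (via Quorn)
Tarn: 11  (via Dunly)
Eskin: 13  (via Quorn)
Wendle: 13  (via Dunly)
Shortest route: Quorn → Dunly → Wendle = 13 km.

13 km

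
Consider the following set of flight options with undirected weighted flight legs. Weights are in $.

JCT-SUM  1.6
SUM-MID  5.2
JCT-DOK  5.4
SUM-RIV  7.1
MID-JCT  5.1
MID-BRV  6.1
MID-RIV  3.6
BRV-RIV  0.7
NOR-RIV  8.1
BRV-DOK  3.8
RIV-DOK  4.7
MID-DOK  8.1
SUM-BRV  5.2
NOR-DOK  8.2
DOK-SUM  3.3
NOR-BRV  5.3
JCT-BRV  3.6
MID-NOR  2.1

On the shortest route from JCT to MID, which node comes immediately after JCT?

Enumerating some paths:
JCT–BRV–RIV–MID: 3.6+0.7+3.6 = 7.9
JCT–MID: 5.1 = 5.1
JCT–SUM–MID: 1.6+5.2 = 6.8
Cheapest is JCT–MID at $5.1.
So from JCT the first move is to MID.

MID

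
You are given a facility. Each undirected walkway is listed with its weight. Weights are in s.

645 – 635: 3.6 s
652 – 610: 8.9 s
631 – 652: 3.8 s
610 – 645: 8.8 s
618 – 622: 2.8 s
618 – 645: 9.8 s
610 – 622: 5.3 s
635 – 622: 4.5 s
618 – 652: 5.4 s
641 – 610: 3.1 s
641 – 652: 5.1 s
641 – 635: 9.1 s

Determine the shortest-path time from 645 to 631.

Settle nodes by increasing distance from 645:
645: 0
635: 3.6  (via 645)
622: 8.1  (via 635)
610: 8.8  (via 645)
618: 9.8  (via 645)
641: 11.9  (via 610)
652: 15.2  (via 618)
631: 19  (via 652)
Shortest route: 645 → 618 → 652 → 631 = 19 s.

19 s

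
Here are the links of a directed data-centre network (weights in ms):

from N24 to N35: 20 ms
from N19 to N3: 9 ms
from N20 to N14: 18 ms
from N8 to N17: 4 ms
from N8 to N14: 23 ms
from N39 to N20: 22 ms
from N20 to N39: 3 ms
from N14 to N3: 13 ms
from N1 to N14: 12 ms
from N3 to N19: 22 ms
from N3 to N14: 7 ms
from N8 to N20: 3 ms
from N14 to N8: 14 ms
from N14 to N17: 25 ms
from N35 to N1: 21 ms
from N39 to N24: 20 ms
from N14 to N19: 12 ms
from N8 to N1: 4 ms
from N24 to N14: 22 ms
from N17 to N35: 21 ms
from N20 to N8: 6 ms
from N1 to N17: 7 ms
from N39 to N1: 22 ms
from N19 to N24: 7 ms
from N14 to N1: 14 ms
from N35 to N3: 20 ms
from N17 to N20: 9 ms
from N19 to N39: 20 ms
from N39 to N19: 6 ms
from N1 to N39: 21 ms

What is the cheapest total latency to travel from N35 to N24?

46 ms

Compare a few routes:
N35 - N3 - N19 - N24: 20+22+7 = 49
N35 - N1 - N14 - N19 - N24: 21+12+12+7 = 52
N35 - N1 - N17 - N20 - N39 - N19 - N24: 21+7+9+3+6+7 = 53
N35 - N3 - N14 - N19 - N24: 20+7+12+7 = 46
Cheapest is N35 - N3 - N14 - N19 - N24 at 46 ms.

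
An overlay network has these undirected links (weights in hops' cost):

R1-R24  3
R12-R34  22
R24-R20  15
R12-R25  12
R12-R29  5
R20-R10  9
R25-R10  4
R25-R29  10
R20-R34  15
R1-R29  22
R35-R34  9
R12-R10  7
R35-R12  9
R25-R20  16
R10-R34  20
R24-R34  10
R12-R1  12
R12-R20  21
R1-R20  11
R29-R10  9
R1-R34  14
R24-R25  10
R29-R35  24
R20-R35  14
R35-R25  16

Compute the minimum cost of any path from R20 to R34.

Compare a few routes:
R20 → R1 → R24 → R34: 11+3+10 = 24
R20 → R35 → R34: 14+9 = 23
R20 → R34: 15 = 15
Cheapest is R20 → R34 at 15 hops' cost.

15 hops' cost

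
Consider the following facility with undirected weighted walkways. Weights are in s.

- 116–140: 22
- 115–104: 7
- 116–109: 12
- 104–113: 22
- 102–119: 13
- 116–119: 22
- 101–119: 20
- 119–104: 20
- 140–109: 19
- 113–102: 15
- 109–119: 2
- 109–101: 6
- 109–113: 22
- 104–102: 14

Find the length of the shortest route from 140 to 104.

Settle nodes by increasing distance from 140:
140: 0
109: 19  (via 140)
119: 21  (via 109)
116: 22  (via 140)
101: 25  (via 109)
102: 34  (via 119)
113: 41  (via 109)
104: 41  (via 119)
Shortest route: 140–109–119–104 = 41 s.

41 s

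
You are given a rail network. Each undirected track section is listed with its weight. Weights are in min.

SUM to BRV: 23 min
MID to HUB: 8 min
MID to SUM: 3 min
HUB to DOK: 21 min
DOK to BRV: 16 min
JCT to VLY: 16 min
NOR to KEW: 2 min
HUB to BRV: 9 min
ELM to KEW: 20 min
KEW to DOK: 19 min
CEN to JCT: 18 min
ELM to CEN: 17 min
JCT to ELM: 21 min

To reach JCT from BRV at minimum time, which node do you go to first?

DOK

Candidate routes:
BRV–DOK–KEW–ELM–CEN–JCT: 16+19+20+17+18 = 90
BRV–HUB–DOK–KEW–ELM–JCT: 9+21+19+20+21 = 90
BRV–DOK–KEW–ELM–JCT: 16+19+20+21 = 76
Cheapest is BRV–DOK–KEW–ELM–JCT at 76 min.
So from BRV the first move is to DOK.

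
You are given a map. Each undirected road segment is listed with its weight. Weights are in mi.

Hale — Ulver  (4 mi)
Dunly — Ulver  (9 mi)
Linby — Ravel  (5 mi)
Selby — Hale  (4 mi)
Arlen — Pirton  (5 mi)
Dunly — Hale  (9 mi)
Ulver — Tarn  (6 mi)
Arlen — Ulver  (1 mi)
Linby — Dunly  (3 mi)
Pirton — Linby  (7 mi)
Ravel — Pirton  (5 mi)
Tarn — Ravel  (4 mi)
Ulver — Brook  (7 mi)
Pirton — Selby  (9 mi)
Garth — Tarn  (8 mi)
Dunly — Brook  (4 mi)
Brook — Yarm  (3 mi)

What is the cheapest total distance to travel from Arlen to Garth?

15 mi

Compare a few routes:
Arlen - Ulver - Tarn - Garth: 1+6+8 = 15
Arlen - Ulver - Dunly - Linby - Ravel - Tarn - Garth: 1+9+3+5+4+8 = 30
Arlen - Pirton - Linby - Ravel - Tarn - Garth: 5+7+5+4+8 = 29
Arlen - Pirton - Ravel - Tarn - Garth: 5+5+4+8 = 22
Cheapest is Arlen - Ulver - Tarn - Garth at 15 mi.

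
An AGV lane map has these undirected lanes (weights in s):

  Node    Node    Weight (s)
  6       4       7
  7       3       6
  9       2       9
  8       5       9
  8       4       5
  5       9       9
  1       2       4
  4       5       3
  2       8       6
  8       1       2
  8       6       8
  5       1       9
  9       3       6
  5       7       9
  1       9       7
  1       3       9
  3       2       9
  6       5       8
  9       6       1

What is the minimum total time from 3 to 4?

Shortest distances from 3:
3: 0
7: 6  (via 3)
9: 6  (via 3)
6: 7  (via 9)
1: 9  (via 3)
2: 9  (via 3)
8: 11  (via 1)
4: 14  (via 6)
Shortest route: 3–9–6–4 = 14 s.

14 s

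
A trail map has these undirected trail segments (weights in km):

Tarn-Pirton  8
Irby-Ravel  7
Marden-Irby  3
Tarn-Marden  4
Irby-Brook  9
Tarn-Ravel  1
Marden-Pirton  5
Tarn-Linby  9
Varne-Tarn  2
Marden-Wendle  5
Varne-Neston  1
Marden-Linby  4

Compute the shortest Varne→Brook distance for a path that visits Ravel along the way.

19 km

Best Varne to Ravel: Varne–Tarn–Ravel costing 3
Best Ravel to Brook: Ravel–Irby–Brook costing 16
Total via Ravel: 3 + 16 = 19 km.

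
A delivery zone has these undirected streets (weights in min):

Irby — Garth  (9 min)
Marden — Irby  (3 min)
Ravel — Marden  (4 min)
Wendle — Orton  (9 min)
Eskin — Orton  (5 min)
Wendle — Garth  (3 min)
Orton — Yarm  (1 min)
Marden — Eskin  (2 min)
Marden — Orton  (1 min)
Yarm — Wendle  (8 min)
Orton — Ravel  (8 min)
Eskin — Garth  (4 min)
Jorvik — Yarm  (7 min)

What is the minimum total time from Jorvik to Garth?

15 min

Settle nodes by increasing distance from Jorvik:
Jorvik: 0
Yarm: 7  (via Jorvik)
Orton: 8  (via Yarm)
Marden: 9  (via Orton)
Eskin: 11  (via Marden)
Irby: 12  (via Marden)
Ravel: 13  (via Marden)
Wendle: 15  (via Yarm)
Garth: 15  (via Eskin)
Shortest route: Jorvik–Yarm–Orton–Marden–Eskin–Garth = 15 min.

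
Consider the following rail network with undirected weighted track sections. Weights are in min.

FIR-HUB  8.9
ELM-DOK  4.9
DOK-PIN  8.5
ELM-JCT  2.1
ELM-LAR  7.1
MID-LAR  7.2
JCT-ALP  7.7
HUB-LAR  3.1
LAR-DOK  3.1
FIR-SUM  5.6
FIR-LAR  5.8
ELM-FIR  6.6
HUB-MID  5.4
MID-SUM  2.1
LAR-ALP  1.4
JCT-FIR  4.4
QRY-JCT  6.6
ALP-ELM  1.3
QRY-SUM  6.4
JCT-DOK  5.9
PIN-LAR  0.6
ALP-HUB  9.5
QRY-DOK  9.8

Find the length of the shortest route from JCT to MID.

Shortest distances from JCT:
JCT: 0
ELM: 2.1  (via JCT)
ALP: 3.4  (via ELM)
FIR: 4.4  (via JCT)
LAR: 4.8  (via ALP)
PIN: 5.4  (via LAR)
DOK: 5.9  (via JCT)
QRY: 6.6  (via JCT)
HUB: 7.9  (via LAR)
SUM: 10  (via FIR)
MID: 12  (via LAR)
Shortest route: JCT–ELM–ALP–LAR–MID = 12 min.

12 min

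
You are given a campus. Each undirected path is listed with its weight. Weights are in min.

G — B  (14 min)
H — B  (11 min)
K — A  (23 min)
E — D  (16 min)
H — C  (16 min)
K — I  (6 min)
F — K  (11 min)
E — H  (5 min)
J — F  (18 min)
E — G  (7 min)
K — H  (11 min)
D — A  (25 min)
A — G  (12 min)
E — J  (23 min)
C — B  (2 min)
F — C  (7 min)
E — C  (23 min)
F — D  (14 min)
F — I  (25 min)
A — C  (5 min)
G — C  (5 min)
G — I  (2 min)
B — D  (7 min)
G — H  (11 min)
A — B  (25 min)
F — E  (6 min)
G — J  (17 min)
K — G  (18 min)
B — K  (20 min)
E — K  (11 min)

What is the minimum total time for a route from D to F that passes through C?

16 min

Best D to C: D–B–C costing 9
Shortest C→F: C–F = 7
Total via C: 9 + 7 = 16 min.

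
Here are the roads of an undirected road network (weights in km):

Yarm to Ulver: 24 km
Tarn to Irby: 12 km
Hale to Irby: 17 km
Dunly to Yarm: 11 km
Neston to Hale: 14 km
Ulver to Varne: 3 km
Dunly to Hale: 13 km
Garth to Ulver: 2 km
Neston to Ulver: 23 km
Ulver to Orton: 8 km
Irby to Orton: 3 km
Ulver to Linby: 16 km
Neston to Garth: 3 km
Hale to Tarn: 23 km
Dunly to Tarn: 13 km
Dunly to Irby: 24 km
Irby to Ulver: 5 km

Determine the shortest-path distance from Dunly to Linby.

Running Dijkstra from Dunly:
Dunly: 0
Yarm: 11  (via Dunly)
Hale: 13  (via Dunly)
Tarn: 13  (via Dunly)
Irby: 24  (via Dunly)
Orton: 27  (via Irby)
Neston: 27  (via Hale)
Ulver: 29  (via Irby)
Garth: 30  (via Neston)
Varne: 32  (via Ulver)
Linby: 45  (via Ulver)
Shortest route: Dunly–Irby–Ulver–Linby = 45 km.

45 km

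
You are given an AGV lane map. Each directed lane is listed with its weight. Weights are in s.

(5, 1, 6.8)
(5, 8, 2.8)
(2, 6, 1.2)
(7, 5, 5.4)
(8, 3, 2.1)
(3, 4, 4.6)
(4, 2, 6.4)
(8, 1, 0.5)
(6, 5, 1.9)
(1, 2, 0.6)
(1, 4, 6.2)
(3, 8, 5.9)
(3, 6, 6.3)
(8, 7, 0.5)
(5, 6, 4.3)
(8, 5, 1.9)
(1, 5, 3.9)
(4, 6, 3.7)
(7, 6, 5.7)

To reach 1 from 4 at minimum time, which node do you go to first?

Compare a few routes:
4–6–5–8–1: 3.7+1.9+2.8+0.5 = 8.9
4–2–6–5–1: 6.4+1.2+1.9+6.8 = 16.3
4–2–6–5–8–1: 6.4+1.2+1.9+2.8+0.5 = 12.8
4–6–5–1: 3.7+1.9+6.8 = 12.4
Cheapest is 4–6–5–8–1 at 8.9 s.
So from 4 the first move is to 6.

6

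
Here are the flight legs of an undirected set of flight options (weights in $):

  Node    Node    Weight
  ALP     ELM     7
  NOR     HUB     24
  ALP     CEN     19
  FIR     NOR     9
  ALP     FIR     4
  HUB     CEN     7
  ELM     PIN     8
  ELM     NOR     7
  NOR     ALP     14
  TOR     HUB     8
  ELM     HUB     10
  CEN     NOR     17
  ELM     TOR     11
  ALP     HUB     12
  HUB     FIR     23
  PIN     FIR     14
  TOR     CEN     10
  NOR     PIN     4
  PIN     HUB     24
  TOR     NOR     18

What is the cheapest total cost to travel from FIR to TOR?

$22

Running Dijkstra from FIR:
FIR: 0
ALP: 4  (via FIR)
NOR: 9  (via FIR)
ELM: 11  (via ALP)
PIN: 13  (via NOR)
HUB: 16  (via ALP)
TOR: 22  (via ELM)
Shortest route: FIR → ALP → ELM → TOR = $22.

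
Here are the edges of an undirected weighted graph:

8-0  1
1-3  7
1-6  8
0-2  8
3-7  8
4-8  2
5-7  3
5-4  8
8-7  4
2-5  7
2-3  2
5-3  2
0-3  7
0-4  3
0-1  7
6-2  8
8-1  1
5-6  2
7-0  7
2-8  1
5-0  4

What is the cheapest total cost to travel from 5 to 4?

7

Enumerating some paths:
5 - 0 - 4: 4+3 = 7
5 - 4: 8 = 8
The minimum is 7 via 5 - 0 - 4.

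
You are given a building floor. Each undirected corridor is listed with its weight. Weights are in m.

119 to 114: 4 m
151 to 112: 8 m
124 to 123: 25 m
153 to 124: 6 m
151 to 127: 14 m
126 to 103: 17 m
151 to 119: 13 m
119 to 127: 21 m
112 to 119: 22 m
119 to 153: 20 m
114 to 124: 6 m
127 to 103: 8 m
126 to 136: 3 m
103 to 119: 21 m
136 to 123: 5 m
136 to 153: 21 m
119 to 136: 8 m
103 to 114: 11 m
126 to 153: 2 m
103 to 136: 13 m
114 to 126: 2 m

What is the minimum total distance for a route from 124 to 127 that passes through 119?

Best 124 to 119: 124 → 114 → 119 costing 10
Best 119 to 127: 119 → 127 costing 21
Total via 119: 10 + 21 = 31 m.

31 m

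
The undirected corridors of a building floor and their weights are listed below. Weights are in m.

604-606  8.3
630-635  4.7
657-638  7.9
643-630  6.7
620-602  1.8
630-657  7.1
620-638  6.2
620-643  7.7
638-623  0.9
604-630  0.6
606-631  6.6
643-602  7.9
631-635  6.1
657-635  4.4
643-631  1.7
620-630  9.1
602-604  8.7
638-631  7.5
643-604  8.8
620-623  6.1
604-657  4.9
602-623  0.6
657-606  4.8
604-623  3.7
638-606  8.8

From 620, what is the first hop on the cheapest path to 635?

602

Compare a few routes:
620–630–635: 9.1+4.7 = 13.8
620–602–623–604–630–635: 1.8+0.6+3.7+0.6+4.7 = 11.4
The minimum is 11.4 m via 620–602–623–604–630–635.
So from 620 the first move is to 602.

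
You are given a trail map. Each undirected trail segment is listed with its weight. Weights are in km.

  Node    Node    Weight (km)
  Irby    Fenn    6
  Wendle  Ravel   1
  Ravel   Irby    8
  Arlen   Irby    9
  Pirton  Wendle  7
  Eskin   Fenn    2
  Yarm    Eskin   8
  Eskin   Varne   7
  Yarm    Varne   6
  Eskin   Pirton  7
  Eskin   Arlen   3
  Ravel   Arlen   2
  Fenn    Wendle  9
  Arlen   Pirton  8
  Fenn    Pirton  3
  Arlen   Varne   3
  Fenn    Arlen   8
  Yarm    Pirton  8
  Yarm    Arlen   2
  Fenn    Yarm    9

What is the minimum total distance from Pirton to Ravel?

Settle nodes by increasing distance from Pirton:
Pirton: 0
Fenn: 3  (via Pirton)
Eskin: 5  (via Fenn)
Wendle: 7  (via Pirton)
Yarm: 8  (via Pirton)
Arlen: 8  (via Pirton)
Ravel: 8  (via Wendle)
Shortest route: Pirton → Wendle → Ravel = 8 km.

8 km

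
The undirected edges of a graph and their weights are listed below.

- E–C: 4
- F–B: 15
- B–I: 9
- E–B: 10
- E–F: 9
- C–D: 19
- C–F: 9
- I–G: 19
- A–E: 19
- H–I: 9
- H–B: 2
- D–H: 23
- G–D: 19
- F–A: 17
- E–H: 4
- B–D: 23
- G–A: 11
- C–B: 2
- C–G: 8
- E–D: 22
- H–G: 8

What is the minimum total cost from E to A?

Settle nodes by increasing distance from E:
E: 0
C: 4  (via E)
H: 4  (via E)
B: 6  (via C)
F: 9  (via E)
G: 12  (via C)
I: 13  (via H)
A: 19  (via E)
Shortest route: E → A = 19.

19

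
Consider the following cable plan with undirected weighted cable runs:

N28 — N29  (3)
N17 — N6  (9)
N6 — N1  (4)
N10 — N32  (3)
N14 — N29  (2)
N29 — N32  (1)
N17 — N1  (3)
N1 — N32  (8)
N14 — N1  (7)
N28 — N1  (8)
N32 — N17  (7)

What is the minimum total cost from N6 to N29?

Shortest distances from N6:
N6: 0
N1: 4  (via N6)
N17: 7  (via N1)
N14: 11  (via N1)
N32: 12  (via N1)
N28: 12  (via N1)
N29: 13  (via N14)
Shortest route: N6 → N1 → N14 → N29 = 13.

13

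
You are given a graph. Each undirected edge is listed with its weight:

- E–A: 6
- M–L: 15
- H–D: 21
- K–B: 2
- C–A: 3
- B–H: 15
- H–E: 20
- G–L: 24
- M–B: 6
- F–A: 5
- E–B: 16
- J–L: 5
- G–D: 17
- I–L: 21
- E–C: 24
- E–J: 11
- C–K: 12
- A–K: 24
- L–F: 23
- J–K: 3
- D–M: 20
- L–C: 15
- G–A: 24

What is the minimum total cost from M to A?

Running Dijkstra from M:
M: 0
B: 6  (via M)
K: 8  (via B)
J: 11  (via K)
L: 15  (via M)
C: 20  (via K)
D: 20  (via M)
H: 21  (via B)
E: 22  (via B)
A: 23  (via C)
Shortest route: M → B → K → C → A = 23.

23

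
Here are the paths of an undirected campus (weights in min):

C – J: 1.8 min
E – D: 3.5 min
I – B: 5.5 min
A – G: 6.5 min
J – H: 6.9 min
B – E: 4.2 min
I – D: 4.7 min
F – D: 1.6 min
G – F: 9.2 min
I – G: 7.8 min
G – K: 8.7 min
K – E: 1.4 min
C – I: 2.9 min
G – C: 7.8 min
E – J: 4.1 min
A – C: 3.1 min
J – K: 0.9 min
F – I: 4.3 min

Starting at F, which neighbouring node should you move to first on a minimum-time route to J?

D

Compare a few routes:
F–D–E–K–J: 1.6+3.5+1.4+0.9 = 7.4
F–D–E–J: 1.6+3.5+4.1 = 9.2
F–I–C–J: 4.3+2.9+1.8 = 9
F–D–I–C–J: 1.6+4.7+2.9+1.8 = 11
The minimum is 7.4 min via F–D–E–K–J.
So from F the first move is to D.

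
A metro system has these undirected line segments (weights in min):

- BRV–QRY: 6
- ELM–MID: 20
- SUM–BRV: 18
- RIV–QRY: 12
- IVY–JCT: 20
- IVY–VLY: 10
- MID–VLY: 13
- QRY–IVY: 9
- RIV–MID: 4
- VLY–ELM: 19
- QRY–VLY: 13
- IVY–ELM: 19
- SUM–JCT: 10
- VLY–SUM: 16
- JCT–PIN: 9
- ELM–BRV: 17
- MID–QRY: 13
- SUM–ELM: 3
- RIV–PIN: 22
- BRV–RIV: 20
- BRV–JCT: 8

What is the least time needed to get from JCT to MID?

Enumerating some paths:
JCT–BRV–QRY–MID: 8+6+13 = 27
JCT–BRV–QRY–RIV–MID: 8+6+12+4 = 30
The minimum is 27 min via JCT–BRV–QRY–MID.

27 min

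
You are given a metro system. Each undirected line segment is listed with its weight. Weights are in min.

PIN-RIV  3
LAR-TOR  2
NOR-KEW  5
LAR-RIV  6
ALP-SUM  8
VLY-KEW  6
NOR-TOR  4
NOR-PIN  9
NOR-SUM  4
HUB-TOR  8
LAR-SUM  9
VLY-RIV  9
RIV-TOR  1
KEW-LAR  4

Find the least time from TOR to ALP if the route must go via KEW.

23 min

Best TOR to KEW: TOR → LAR → KEW costing 6
Shortest KEW→ALP: KEW → NOR → SUM → ALP = 17
Total via KEW: 6 + 17 = 23 min.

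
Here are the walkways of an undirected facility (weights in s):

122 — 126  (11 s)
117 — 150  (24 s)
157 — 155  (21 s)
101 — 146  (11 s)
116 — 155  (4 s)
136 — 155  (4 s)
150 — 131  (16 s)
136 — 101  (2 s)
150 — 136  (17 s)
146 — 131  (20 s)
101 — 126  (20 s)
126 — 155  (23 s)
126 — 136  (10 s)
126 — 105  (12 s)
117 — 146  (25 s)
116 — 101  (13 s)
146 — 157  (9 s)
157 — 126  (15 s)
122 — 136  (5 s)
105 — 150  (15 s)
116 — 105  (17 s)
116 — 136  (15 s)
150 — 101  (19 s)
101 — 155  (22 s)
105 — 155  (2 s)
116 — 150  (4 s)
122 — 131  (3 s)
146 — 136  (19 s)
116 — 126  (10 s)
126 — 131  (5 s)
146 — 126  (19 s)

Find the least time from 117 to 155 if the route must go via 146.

42 s

Best 117 to 146: 117–146 costing 25
Best 146 to 155: 146–101–136–155 costing 17
Total via 146: 25 + 17 = 42 s.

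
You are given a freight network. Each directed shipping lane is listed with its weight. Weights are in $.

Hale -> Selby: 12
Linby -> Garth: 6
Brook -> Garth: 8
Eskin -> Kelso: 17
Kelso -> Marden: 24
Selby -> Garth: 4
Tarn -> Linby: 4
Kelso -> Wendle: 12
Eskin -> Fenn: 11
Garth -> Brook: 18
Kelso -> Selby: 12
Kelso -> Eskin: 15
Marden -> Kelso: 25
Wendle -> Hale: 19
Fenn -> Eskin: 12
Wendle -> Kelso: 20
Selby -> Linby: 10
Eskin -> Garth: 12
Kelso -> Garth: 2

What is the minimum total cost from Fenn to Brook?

$42

Shortest distances from Fenn:
Fenn: 0
Eskin: 12  (via Fenn)
Garth: 24  (via Eskin)
Kelso: 29  (via Eskin)
Wendle: 41  (via Kelso)
Selby: 41  (via Kelso)
Brook: 42  (via Garth)
Shortest route: Fenn → Eskin → Garth → Brook = $42.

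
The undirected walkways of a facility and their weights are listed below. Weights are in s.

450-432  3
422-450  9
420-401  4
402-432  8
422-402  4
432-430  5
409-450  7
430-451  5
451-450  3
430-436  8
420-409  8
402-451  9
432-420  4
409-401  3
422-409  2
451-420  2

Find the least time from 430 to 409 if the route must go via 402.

Best 430 to 402: 430 → 432 → 402 costing 13
Shortest 402→409: 402 → 422 → 409 = 6
Total via 402: 13 + 6 = 19 s.

19 s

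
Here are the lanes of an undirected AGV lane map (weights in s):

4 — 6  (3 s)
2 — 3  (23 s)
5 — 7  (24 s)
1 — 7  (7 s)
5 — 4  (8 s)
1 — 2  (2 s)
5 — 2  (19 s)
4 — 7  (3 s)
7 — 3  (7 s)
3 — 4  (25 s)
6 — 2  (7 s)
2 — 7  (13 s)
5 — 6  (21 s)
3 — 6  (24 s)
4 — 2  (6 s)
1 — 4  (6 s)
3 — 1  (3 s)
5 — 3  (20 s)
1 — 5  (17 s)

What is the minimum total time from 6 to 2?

7 s

Enumerating some paths:
6–4–2: 3+6 = 9
6–2: 7 = 7
Cheapest is 6–2 at 7 s.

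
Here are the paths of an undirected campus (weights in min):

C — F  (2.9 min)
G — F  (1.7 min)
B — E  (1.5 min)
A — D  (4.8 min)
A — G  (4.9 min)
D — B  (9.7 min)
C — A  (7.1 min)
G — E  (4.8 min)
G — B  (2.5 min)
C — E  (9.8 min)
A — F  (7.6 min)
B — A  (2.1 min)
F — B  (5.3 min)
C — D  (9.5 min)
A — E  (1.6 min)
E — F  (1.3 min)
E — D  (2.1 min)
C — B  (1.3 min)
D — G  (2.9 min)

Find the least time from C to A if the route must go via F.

5.8 min

Shortest C→F: C–F = 2.9
Best F to A: F–E–A costing 2.9
Total via F: 2.9 + 2.9 = 5.8 min.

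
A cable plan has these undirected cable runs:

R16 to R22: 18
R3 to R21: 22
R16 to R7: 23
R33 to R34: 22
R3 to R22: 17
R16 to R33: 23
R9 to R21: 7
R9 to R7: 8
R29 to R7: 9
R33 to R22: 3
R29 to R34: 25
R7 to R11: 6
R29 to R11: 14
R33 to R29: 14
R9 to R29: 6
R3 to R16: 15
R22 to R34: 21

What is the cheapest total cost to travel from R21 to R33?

Candidate routes:
R21 - R9 - R29 - R33: 7+6+14 = 27
R21 - R9 - R7 - R29 - R33: 7+8+9+14 = 38
R21 - R3 - R22 - R33: 22+17+3 = 42
The minimum is 27 via R21 - R9 - R29 - R33.

27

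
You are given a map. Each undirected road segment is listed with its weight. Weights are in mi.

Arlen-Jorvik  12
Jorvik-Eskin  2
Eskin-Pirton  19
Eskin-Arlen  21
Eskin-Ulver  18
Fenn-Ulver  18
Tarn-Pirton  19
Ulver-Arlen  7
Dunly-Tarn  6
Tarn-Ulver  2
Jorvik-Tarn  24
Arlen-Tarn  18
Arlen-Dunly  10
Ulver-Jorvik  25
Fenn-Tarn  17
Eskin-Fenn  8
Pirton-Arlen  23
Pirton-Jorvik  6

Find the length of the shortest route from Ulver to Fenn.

Candidate routes:
Ulver - Fenn: 18 = 18
Ulver - Arlen - Jorvik - Eskin - Fenn: 7+12+2+8 = 29
Ulver - Eskin - Fenn: 18+8 = 26
Ulver - Tarn - Fenn: 2+17 = 19
The minimum is 18 mi via Ulver - Fenn.

18 mi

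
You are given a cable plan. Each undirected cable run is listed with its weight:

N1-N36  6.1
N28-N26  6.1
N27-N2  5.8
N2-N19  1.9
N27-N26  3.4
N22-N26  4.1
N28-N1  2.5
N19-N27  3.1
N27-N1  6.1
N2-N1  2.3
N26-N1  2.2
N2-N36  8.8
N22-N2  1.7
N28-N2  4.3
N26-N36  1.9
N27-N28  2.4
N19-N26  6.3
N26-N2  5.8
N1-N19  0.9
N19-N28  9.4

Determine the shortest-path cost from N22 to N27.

Compare a few routes:
N22 → N2 → N27: 1.7+5.8 = 7.5
N22 → N26 → N27: 4.1+3.4 = 7.5
N22 → N2 → N19 → N27: 1.7+1.9+3.1 = 6.7
N22 → N2 → N1 → N19 → N27: 1.7+2.3+0.9+3.1 = 8
The minimum is 6.7 via N22 → N2 → N19 → N27.

6.7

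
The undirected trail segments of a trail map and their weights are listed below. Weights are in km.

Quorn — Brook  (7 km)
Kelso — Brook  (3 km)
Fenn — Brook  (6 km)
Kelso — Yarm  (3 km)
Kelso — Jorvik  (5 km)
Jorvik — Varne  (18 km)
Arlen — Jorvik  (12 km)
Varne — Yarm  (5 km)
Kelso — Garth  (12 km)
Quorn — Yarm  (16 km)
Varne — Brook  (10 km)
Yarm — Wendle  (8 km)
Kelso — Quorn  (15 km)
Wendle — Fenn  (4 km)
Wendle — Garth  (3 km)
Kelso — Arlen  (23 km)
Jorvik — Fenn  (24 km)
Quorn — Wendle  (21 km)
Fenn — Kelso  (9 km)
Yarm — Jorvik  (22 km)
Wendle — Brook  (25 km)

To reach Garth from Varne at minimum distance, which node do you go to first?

Enumerating some paths:
Varne - Brook - Fenn - Wendle - Garth: 10+6+4+3 = 23
Varne - Yarm - Wendle - Garth: 5+8+3 = 16
Varne - Yarm - Kelso - Garth: 5+3+12 = 20
The minimum is 16 km via Varne - Yarm - Wendle - Garth.
So from Varne the first move is to Yarm.

Yarm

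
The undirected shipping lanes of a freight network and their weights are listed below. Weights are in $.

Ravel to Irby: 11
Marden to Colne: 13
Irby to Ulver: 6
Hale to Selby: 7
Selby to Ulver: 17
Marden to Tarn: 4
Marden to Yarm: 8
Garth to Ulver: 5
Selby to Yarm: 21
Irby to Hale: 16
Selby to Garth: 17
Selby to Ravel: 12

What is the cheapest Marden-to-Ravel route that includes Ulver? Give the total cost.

Best Marden to Ulver: Marden–Yarm–Selby–Ulver costing 46
Best Ulver to Ravel: Ulver–Irby–Ravel costing 17
Total via Ulver: 46 + 17 = $63.

$63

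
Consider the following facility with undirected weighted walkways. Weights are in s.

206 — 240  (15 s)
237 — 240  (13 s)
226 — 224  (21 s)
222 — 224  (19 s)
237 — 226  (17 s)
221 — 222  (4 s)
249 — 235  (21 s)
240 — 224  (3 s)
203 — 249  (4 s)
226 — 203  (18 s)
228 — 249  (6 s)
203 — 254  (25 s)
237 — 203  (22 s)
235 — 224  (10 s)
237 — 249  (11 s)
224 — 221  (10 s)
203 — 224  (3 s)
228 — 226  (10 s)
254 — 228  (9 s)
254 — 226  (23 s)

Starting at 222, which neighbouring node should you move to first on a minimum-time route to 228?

221

Candidate routes:
222–221–224–226–228: 4+10+21+10 = 45
222–221–224–203–249–228: 4+10+3+4+6 = 27
222–224–203–249–228: 19+3+4+6 = 32
222–221–224–203–226–228: 4+10+3+18+10 = 45
The minimum is 27 s via 222–221–224–203–249–228.
So from 222 the first move is to 221.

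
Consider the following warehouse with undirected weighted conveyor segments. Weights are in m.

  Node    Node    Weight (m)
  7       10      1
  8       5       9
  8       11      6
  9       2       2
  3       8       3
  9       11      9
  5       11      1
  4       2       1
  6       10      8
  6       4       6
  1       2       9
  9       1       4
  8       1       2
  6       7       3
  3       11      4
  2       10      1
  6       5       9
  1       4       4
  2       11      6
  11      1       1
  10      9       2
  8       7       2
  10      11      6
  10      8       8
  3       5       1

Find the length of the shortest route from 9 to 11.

5 m

Compare a few routes:
9–10–7–8–1–11: 2+1+2+2+1 = 8
9–1–11: 4+1 = 5
The minimum is 5 m via 9–1–11.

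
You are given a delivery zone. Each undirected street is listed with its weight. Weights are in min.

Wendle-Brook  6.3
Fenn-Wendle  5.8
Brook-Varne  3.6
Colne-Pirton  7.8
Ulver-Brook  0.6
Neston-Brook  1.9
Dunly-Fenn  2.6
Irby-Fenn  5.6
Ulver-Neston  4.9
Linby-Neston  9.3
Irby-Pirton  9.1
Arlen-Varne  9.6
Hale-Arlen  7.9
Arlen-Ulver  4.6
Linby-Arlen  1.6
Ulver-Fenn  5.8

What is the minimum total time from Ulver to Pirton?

Candidate routes:
Ulver–Arlen–Linby–Neston–Brook–Wendle–Fenn–Irby–Pirton: 4.6+1.6+9.3+1.9+6.3+5.8+5.6+9.1 = 44.2
Ulver–Neston–Brook–Wendle–Fenn–Irby–Pirton: 4.9+1.9+6.3+5.8+5.6+9.1 = 33.6
Ulver–Fenn–Irby–Pirton: 5.8+5.6+9.1 = 20.5
Ulver–Brook–Wendle–Fenn–Irby–Pirton: 0.6+6.3+5.8+5.6+9.1 = 27.4
The minimum is 20.5 min via Ulver–Fenn–Irby–Pirton.

20.5 min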